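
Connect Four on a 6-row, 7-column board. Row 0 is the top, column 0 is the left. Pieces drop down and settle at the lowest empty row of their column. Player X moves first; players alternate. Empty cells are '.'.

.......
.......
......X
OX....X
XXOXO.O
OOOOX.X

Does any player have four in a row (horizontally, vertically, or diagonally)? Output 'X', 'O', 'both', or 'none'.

O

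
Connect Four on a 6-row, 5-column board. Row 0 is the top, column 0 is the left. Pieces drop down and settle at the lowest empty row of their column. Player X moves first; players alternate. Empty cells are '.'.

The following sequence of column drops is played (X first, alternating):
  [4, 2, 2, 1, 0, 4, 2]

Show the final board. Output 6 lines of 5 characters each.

Answer: .....
.....
.....
..X..
..X.O
XOO.X

Derivation:
Move 1: X drops in col 4, lands at row 5
Move 2: O drops in col 2, lands at row 5
Move 3: X drops in col 2, lands at row 4
Move 4: O drops in col 1, lands at row 5
Move 5: X drops in col 0, lands at row 5
Move 6: O drops in col 4, lands at row 4
Move 7: X drops in col 2, lands at row 3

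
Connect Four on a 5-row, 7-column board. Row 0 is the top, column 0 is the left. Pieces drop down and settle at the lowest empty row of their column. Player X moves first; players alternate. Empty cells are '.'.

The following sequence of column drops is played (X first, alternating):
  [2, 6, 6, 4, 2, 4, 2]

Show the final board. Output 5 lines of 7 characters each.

Answer: .......
.......
..X....
..X.O.X
..X.O.O

Derivation:
Move 1: X drops in col 2, lands at row 4
Move 2: O drops in col 6, lands at row 4
Move 3: X drops in col 6, lands at row 3
Move 4: O drops in col 4, lands at row 4
Move 5: X drops in col 2, lands at row 3
Move 6: O drops in col 4, lands at row 3
Move 7: X drops in col 2, lands at row 2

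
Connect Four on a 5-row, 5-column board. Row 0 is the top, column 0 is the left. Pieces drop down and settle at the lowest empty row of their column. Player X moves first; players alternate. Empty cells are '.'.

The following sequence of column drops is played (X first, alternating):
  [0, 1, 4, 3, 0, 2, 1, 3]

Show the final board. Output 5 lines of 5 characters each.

Move 1: X drops in col 0, lands at row 4
Move 2: O drops in col 1, lands at row 4
Move 3: X drops in col 4, lands at row 4
Move 4: O drops in col 3, lands at row 4
Move 5: X drops in col 0, lands at row 3
Move 6: O drops in col 2, lands at row 4
Move 7: X drops in col 1, lands at row 3
Move 8: O drops in col 3, lands at row 3

Answer: .....
.....
.....
XX.O.
XOOOX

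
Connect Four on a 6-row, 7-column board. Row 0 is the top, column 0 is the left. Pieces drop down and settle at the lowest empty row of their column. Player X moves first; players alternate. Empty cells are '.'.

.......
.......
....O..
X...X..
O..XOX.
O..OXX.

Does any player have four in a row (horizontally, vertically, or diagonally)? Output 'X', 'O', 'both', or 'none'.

none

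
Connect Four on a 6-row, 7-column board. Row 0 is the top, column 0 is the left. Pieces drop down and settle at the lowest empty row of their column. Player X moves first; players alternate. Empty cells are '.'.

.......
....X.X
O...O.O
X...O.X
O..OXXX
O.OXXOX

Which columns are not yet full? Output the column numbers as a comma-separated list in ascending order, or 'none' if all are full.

Answer: 0,1,2,3,4,5,6

Derivation:
col 0: top cell = '.' → open
col 1: top cell = '.' → open
col 2: top cell = '.' → open
col 3: top cell = '.' → open
col 4: top cell = '.' → open
col 5: top cell = '.' → open
col 6: top cell = '.' → open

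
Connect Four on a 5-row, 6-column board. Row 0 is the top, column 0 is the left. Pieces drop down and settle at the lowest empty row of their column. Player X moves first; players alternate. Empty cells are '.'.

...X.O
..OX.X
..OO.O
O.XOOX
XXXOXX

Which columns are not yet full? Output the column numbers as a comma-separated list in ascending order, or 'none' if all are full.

col 0: top cell = '.' → open
col 1: top cell = '.' → open
col 2: top cell = '.' → open
col 3: top cell = 'X' → FULL
col 4: top cell = '.' → open
col 5: top cell = 'O' → FULL

Answer: 0,1,2,4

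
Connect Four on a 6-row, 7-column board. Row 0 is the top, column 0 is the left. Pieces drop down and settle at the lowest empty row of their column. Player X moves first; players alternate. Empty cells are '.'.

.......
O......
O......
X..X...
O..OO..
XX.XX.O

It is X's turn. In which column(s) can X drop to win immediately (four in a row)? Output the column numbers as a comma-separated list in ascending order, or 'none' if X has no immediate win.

col 0: drop X → no win
col 1: drop X → no win
col 2: drop X → WIN!
col 3: drop X → no win
col 4: drop X → no win
col 5: drop X → no win
col 6: drop X → no win

Answer: 2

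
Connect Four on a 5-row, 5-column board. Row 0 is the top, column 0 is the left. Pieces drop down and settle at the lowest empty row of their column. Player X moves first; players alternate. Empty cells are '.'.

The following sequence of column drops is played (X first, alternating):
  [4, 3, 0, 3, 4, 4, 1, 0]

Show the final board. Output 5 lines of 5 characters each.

Move 1: X drops in col 4, lands at row 4
Move 2: O drops in col 3, lands at row 4
Move 3: X drops in col 0, lands at row 4
Move 4: O drops in col 3, lands at row 3
Move 5: X drops in col 4, lands at row 3
Move 6: O drops in col 4, lands at row 2
Move 7: X drops in col 1, lands at row 4
Move 8: O drops in col 0, lands at row 3

Answer: .....
.....
....O
O..OX
XX.OX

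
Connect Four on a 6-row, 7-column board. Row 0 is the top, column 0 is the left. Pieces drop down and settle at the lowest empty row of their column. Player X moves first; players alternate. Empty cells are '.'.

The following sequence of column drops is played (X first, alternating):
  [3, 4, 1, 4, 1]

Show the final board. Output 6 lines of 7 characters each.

Answer: .......
.......
.......
.......
.X..O..
.X.XO..

Derivation:
Move 1: X drops in col 3, lands at row 5
Move 2: O drops in col 4, lands at row 5
Move 3: X drops in col 1, lands at row 5
Move 4: O drops in col 4, lands at row 4
Move 5: X drops in col 1, lands at row 4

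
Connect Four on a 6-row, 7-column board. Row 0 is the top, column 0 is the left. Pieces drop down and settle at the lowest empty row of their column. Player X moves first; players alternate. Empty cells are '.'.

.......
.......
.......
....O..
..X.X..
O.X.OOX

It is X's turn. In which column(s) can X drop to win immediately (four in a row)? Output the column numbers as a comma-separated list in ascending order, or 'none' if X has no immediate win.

col 0: drop X → no win
col 1: drop X → no win
col 2: drop X → no win
col 3: drop X → no win
col 4: drop X → no win
col 5: drop X → no win
col 6: drop X → no win

Answer: none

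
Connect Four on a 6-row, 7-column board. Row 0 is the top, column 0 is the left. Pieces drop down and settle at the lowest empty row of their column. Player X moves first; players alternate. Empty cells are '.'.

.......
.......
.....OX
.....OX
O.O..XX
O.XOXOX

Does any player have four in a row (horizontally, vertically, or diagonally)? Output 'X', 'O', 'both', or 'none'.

X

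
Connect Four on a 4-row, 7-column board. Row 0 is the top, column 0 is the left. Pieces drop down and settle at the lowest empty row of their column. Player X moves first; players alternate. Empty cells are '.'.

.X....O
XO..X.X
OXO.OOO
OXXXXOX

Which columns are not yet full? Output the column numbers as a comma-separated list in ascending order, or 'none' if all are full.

Answer: 0,2,3,4,5

Derivation:
col 0: top cell = '.' → open
col 1: top cell = 'X' → FULL
col 2: top cell = '.' → open
col 3: top cell = '.' → open
col 4: top cell = '.' → open
col 5: top cell = '.' → open
col 6: top cell = 'O' → FULL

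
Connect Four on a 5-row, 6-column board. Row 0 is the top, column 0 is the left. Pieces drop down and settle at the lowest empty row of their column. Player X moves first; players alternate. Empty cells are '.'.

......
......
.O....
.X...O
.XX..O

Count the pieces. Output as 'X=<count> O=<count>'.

X=3 O=3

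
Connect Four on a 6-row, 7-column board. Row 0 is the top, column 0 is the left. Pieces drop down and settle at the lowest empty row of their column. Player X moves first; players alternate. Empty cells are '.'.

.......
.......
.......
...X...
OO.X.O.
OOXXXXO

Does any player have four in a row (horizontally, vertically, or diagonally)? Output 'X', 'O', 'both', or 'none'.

X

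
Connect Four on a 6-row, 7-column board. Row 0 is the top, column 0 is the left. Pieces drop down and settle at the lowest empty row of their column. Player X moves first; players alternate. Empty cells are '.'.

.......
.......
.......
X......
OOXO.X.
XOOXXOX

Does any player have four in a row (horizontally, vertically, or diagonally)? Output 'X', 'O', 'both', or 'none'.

none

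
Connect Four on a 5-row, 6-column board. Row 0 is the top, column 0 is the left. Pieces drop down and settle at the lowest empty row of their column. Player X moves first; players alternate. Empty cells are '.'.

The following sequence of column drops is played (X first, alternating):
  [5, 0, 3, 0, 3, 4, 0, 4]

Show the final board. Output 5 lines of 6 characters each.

Answer: ......
......
X.....
O..XO.
O..XOX

Derivation:
Move 1: X drops in col 5, lands at row 4
Move 2: O drops in col 0, lands at row 4
Move 3: X drops in col 3, lands at row 4
Move 4: O drops in col 0, lands at row 3
Move 5: X drops in col 3, lands at row 3
Move 6: O drops in col 4, lands at row 4
Move 7: X drops in col 0, lands at row 2
Move 8: O drops in col 4, lands at row 3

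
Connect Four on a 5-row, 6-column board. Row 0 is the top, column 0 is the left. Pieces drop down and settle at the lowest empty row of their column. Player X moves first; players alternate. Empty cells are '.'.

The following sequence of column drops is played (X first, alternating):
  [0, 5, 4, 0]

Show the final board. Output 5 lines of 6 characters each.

Move 1: X drops in col 0, lands at row 4
Move 2: O drops in col 5, lands at row 4
Move 3: X drops in col 4, lands at row 4
Move 4: O drops in col 0, lands at row 3

Answer: ......
......
......
O.....
X...XO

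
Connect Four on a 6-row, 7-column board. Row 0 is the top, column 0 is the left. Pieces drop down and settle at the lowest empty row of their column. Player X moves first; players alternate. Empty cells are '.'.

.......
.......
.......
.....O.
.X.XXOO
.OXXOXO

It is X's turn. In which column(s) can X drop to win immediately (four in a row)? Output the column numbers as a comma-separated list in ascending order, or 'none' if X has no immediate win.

Answer: 2

Derivation:
col 0: drop X → no win
col 1: drop X → no win
col 2: drop X → WIN!
col 3: drop X → no win
col 4: drop X → no win
col 5: drop X → no win
col 6: drop X → no win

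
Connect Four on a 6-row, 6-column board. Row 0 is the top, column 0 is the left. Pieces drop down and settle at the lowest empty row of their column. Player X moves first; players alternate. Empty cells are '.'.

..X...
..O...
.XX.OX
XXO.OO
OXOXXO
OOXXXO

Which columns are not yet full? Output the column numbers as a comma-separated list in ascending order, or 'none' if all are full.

Answer: 0,1,3,4,5

Derivation:
col 0: top cell = '.' → open
col 1: top cell = '.' → open
col 2: top cell = 'X' → FULL
col 3: top cell = '.' → open
col 4: top cell = '.' → open
col 5: top cell = '.' → open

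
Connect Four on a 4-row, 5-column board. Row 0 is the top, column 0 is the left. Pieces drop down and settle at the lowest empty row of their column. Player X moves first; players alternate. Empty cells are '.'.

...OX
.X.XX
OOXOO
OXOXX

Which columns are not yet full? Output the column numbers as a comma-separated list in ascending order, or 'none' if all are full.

col 0: top cell = '.' → open
col 1: top cell = '.' → open
col 2: top cell = '.' → open
col 3: top cell = 'O' → FULL
col 4: top cell = 'X' → FULL

Answer: 0,1,2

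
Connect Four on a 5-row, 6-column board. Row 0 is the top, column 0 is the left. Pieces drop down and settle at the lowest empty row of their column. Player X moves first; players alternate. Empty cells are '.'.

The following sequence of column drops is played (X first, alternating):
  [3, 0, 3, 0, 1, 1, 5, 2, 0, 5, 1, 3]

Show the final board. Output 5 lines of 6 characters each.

Answer: ......
......
XX.O..
OO.X.O
OXOX.X

Derivation:
Move 1: X drops in col 3, lands at row 4
Move 2: O drops in col 0, lands at row 4
Move 3: X drops in col 3, lands at row 3
Move 4: O drops in col 0, lands at row 3
Move 5: X drops in col 1, lands at row 4
Move 6: O drops in col 1, lands at row 3
Move 7: X drops in col 5, lands at row 4
Move 8: O drops in col 2, lands at row 4
Move 9: X drops in col 0, lands at row 2
Move 10: O drops in col 5, lands at row 3
Move 11: X drops in col 1, lands at row 2
Move 12: O drops in col 3, lands at row 2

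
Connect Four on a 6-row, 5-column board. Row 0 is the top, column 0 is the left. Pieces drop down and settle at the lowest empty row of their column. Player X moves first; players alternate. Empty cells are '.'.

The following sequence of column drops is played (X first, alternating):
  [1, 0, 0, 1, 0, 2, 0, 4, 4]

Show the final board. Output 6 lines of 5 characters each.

Move 1: X drops in col 1, lands at row 5
Move 2: O drops in col 0, lands at row 5
Move 3: X drops in col 0, lands at row 4
Move 4: O drops in col 1, lands at row 4
Move 5: X drops in col 0, lands at row 3
Move 6: O drops in col 2, lands at row 5
Move 7: X drops in col 0, lands at row 2
Move 8: O drops in col 4, lands at row 5
Move 9: X drops in col 4, lands at row 4

Answer: .....
.....
X....
X....
XO..X
OXO.O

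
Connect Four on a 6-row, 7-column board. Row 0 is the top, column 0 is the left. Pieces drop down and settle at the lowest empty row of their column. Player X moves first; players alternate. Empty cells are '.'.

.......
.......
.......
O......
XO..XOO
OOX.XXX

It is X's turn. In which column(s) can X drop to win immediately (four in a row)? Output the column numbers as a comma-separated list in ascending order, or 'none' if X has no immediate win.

col 0: drop X → no win
col 1: drop X → no win
col 2: drop X → no win
col 3: drop X → WIN!
col 4: drop X → no win
col 5: drop X → no win
col 6: drop X → no win

Answer: 3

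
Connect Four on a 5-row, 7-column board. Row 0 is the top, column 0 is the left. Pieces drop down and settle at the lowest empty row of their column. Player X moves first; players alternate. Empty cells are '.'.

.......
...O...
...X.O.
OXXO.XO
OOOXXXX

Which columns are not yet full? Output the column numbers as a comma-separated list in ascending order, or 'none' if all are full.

Answer: 0,1,2,3,4,5,6

Derivation:
col 0: top cell = '.' → open
col 1: top cell = '.' → open
col 2: top cell = '.' → open
col 3: top cell = '.' → open
col 4: top cell = '.' → open
col 5: top cell = '.' → open
col 6: top cell = '.' → open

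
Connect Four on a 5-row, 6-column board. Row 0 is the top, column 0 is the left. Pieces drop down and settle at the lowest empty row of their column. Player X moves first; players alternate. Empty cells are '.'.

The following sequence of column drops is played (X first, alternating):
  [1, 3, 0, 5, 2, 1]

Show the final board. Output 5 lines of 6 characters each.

Move 1: X drops in col 1, lands at row 4
Move 2: O drops in col 3, lands at row 4
Move 3: X drops in col 0, lands at row 4
Move 4: O drops in col 5, lands at row 4
Move 5: X drops in col 2, lands at row 4
Move 6: O drops in col 1, lands at row 3

Answer: ......
......
......
.O....
XXXO.O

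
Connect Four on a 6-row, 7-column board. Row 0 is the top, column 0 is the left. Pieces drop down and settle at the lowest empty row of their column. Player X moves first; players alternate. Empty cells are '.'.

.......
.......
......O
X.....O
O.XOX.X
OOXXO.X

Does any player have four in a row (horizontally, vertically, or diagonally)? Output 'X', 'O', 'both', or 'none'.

none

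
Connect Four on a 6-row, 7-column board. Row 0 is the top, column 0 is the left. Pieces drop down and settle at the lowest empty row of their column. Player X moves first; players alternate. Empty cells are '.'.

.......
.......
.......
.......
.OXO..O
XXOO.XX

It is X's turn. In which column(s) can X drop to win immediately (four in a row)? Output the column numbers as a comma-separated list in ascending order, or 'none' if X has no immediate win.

col 0: drop X → no win
col 1: drop X → no win
col 2: drop X → no win
col 3: drop X → no win
col 4: drop X → no win
col 5: drop X → no win
col 6: drop X → no win

Answer: none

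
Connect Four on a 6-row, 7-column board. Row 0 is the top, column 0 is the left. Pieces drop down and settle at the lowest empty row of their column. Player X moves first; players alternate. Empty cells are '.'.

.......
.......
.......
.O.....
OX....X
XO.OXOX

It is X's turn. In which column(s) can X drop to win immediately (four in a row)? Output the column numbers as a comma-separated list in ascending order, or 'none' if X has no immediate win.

col 0: drop X → no win
col 1: drop X → no win
col 2: drop X → no win
col 3: drop X → no win
col 4: drop X → no win
col 5: drop X → no win
col 6: drop X → no win

Answer: none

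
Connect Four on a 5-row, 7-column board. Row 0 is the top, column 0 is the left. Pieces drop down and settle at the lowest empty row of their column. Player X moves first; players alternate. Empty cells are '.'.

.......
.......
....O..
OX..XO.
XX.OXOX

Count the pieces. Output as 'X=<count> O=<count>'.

X=6 O=5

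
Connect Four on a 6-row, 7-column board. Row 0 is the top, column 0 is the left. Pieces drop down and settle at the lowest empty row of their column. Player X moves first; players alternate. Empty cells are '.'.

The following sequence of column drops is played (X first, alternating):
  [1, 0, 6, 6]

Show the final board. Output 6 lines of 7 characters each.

Answer: .......
.......
.......
.......
......O
OX....X

Derivation:
Move 1: X drops in col 1, lands at row 5
Move 2: O drops in col 0, lands at row 5
Move 3: X drops in col 6, lands at row 5
Move 4: O drops in col 6, lands at row 4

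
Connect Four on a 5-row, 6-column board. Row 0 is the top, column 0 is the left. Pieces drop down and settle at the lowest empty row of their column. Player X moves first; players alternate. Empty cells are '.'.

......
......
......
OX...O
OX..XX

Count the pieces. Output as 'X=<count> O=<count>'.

X=4 O=3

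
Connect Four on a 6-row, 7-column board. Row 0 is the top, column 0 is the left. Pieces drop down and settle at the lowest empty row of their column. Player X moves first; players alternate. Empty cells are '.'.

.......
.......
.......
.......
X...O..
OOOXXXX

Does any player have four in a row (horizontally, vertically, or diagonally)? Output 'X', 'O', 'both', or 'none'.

X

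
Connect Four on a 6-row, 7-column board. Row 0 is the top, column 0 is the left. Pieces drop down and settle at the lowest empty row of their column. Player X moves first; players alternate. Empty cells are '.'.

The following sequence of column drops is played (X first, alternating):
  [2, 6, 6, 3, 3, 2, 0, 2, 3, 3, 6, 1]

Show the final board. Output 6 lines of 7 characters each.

Move 1: X drops in col 2, lands at row 5
Move 2: O drops in col 6, lands at row 5
Move 3: X drops in col 6, lands at row 4
Move 4: O drops in col 3, lands at row 5
Move 5: X drops in col 3, lands at row 4
Move 6: O drops in col 2, lands at row 4
Move 7: X drops in col 0, lands at row 5
Move 8: O drops in col 2, lands at row 3
Move 9: X drops in col 3, lands at row 3
Move 10: O drops in col 3, lands at row 2
Move 11: X drops in col 6, lands at row 3
Move 12: O drops in col 1, lands at row 5

Answer: .......
.......
...O...
..OX..X
..OX..X
XOXO..O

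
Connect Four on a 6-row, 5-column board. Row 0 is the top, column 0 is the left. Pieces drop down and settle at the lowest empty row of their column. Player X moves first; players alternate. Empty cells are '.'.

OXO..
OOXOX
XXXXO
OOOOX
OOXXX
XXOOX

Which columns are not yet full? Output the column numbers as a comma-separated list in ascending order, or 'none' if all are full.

col 0: top cell = 'O' → FULL
col 1: top cell = 'X' → FULL
col 2: top cell = 'O' → FULL
col 3: top cell = '.' → open
col 4: top cell = '.' → open

Answer: 3,4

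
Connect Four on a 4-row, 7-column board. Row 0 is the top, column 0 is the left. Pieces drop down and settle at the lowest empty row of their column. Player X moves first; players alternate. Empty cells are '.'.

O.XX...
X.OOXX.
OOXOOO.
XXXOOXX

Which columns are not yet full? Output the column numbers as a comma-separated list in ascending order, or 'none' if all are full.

col 0: top cell = 'O' → FULL
col 1: top cell = '.' → open
col 2: top cell = 'X' → FULL
col 3: top cell = 'X' → FULL
col 4: top cell = '.' → open
col 5: top cell = '.' → open
col 6: top cell = '.' → open

Answer: 1,4,5,6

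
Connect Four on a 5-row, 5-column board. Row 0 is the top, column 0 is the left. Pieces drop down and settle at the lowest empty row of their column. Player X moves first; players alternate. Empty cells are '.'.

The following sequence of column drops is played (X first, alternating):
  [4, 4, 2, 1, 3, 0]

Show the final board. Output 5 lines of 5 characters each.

Answer: .....
.....
.....
....O
OOXXX

Derivation:
Move 1: X drops in col 4, lands at row 4
Move 2: O drops in col 4, lands at row 3
Move 3: X drops in col 2, lands at row 4
Move 4: O drops in col 1, lands at row 4
Move 5: X drops in col 3, lands at row 4
Move 6: O drops in col 0, lands at row 4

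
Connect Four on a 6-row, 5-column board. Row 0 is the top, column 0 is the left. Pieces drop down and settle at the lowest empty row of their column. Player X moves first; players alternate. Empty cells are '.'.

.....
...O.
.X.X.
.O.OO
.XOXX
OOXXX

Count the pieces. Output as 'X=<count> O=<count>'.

X=8 O=7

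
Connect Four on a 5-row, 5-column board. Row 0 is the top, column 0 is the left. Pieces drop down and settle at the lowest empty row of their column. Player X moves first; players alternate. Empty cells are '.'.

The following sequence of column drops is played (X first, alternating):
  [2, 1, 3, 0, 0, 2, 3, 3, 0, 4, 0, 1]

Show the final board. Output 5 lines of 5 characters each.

Move 1: X drops in col 2, lands at row 4
Move 2: O drops in col 1, lands at row 4
Move 3: X drops in col 3, lands at row 4
Move 4: O drops in col 0, lands at row 4
Move 5: X drops in col 0, lands at row 3
Move 6: O drops in col 2, lands at row 3
Move 7: X drops in col 3, lands at row 3
Move 8: O drops in col 3, lands at row 2
Move 9: X drops in col 0, lands at row 2
Move 10: O drops in col 4, lands at row 4
Move 11: X drops in col 0, lands at row 1
Move 12: O drops in col 1, lands at row 3

Answer: .....
X....
X..O.
XOOX.
OOXXO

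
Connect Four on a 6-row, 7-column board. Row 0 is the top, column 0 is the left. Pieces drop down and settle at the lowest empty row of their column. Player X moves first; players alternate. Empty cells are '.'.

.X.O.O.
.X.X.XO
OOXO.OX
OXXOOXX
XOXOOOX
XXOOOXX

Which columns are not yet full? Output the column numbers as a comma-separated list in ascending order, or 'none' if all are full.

col 0: top cell = '.' → open
col 1: top cell = 'X' → FULL
col 2: top cell = '.' → open
col 3: top cell = 'O' → FULL
col 4: top cell = '.' → open
col 5: top cell = 'O' → FULL
col 6: top cell = '.' → open

Answer: 0,2,4,6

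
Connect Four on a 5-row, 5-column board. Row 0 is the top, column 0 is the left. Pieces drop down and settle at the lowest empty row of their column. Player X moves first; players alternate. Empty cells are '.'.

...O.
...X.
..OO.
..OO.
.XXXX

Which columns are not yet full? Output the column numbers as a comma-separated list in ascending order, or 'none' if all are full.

Answer: 0,1,2,4

Derivation:
col 0: top cell = '.' → open
col 1: top cell = '.' → open
col 2: top cell = '.' → open
col 3: top cell = 'O' → FULL
col 4: top cell = '.' → open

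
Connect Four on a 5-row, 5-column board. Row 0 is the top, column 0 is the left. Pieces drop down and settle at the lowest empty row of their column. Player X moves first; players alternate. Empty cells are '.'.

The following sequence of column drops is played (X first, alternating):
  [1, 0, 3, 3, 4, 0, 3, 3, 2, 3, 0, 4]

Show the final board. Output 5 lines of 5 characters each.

Answer: ...O.
...O.
X..X.
O..OO
OXXXX

Derivation:
Move 1: X drops in col 1, lands at row 4
Move 2: O drops in col 0, lands at row 4
Move 3: X drops in col 3, lands at row 4
Move 4: O drops in col 3, lands at row 3
Move 5: X drops in col 4, lands at row 4
Move 6: O drops in col 0, lands at row 3
Move 7: X drops in col 3, lands at row 2
Move 8: O drops in col 3, lands at row 1
Move 9: X drops in col 2, lands at row 4
Move 10: O drops in col 3, lands at row 0
Move 11: X drops in col 0, lands at row 2
Move 12: O drops in col 4, lands at row 3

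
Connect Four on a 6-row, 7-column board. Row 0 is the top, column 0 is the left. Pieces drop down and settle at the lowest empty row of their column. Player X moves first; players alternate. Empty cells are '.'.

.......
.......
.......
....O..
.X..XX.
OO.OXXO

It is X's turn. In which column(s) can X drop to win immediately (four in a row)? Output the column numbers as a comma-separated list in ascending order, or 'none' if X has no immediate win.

Answer: none

Derivation:
col 0: drop X → no win
col 1: drop X → no win
col 2: drop X → no win
col 3: drop X → no win
col 4: drop X → no win
col 5: drop X → no win
col 6: drop X → no win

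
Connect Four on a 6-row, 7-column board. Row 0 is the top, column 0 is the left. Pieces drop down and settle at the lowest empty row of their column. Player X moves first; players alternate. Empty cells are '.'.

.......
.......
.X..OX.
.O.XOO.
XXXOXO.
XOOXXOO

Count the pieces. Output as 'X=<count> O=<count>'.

X=10 O=10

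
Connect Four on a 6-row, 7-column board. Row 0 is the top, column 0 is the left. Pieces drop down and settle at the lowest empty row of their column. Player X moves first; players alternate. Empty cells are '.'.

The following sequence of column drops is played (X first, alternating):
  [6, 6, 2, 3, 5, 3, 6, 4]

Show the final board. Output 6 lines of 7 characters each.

Move 1: X drops in col 6, lands at row 5
Move 2: O drops in col 6, lands at row 4
Move 3: X drops in col 2, lands at row 5
Move 4: O drops in col 3, lands at row 5
Move 5: X drops in col 5, lands at row 5
Move 6: O drops in col 3, lands at row 4
Move 7: X drops in col 6, lands at row 3
Move 8: O drops in col 4, lands at row 5

Answer: .......
.......
.......
......X
...O..O
..XOOXX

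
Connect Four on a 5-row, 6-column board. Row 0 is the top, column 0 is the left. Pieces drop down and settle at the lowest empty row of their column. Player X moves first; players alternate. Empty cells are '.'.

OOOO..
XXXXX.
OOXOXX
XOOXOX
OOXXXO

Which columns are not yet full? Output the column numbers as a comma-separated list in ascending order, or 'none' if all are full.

col 0: top cell = 'O' → FULL
col 1: top cell = 'O' → FULL
col 2: top cell = 'O' → FULL
col 3: top cell = 'O' → FULL
col 4: top cell = '.' → open
col 5: top cell = '.' → open

Answer: 4,5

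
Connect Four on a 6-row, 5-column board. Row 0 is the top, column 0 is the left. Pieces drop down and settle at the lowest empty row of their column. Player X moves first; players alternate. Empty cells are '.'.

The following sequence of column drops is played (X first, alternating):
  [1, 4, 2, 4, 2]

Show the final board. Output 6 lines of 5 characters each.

Move 1: X drops in col 1, lands at row 5
Move 2: O drops in col 4, lands at row 5
Move 3: X drops in col 2, lands at row 5
Move 4: O drops in col 4, lands at row 4
Move 5: X drops in col 2, lands at row 4

Answer: .....
.....
.....
.....
..X.O
.XX.O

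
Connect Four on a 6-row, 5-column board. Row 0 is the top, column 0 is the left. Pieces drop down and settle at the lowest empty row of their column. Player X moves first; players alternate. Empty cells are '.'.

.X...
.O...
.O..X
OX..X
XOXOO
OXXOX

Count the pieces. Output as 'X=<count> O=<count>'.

X=9 O=8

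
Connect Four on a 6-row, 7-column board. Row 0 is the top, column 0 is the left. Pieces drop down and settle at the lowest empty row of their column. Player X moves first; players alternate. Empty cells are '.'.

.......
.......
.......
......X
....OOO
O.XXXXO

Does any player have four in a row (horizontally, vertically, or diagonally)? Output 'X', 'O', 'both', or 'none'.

X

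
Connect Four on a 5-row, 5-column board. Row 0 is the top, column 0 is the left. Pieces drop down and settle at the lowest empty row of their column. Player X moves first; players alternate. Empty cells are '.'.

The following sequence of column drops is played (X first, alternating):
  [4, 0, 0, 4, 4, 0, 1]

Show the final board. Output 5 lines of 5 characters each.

Answer: .....
.....
O...X
X...O
OX..X

Derivation:
Move 1: X drops in col 4, lands at row 4
Move 2: O drops in col 0, lands at row 4
Move 3: X drops in col 0, lands at row 3
Move 4: O drops in col 4, lands at row 3
Move 5: X drops in col 4, lands at row 2
Move 6: O drops in col 0, lands at row 2
Move 7: X drops in col 1, lands at row 4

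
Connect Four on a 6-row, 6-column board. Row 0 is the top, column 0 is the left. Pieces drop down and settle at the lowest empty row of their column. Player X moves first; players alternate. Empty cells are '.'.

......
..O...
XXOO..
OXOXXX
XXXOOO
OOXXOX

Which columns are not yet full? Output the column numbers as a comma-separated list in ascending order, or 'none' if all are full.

Answer: 0,1,2,3,4,5

Derivation:
col 0: top cell = '.' → open
col 1: top cell = '.' → open
col 2: top cell = '.' → open
col 3: top cell = '.' → open
col 4: top cell = '.' → open
col 5: top cell = '.' → open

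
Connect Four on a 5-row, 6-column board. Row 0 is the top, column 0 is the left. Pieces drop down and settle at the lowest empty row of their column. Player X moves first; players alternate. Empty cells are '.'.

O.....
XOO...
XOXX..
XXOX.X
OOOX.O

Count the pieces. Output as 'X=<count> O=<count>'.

X=9 O=9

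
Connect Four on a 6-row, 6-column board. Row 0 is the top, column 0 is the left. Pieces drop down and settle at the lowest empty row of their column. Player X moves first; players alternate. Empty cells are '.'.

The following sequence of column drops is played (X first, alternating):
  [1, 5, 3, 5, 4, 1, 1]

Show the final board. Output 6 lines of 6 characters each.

Move 1: X drops in col 1, lands at row 5
Move 2: O drops in col 5, lands at row 5
Move 3: X drops in col 3, lands at row 5
Move 4: O drops in col 5, lands at row 4
Move 5: X drops in col 4, lands at row 5
Move 6: O drops in col 1, lands at row 4
Move 7: X drops in col 1, lands at row 3

Answer: ......
......
......
.X....
.O...O
.X.XXO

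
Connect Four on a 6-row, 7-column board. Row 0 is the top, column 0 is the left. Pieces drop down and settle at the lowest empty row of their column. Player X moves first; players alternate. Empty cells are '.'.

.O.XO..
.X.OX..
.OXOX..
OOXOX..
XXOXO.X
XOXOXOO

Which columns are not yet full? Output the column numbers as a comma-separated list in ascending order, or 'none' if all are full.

col 0: top cell = '.' → open
col 1: top cell = 'O' → FULL
col 2: top cell = '.' → open
col 3: top cell = 'X' → FULL
col 4: top cell = 'O' → FULL
col 5: top cell = '.' → open
col 6: top cell = '.' → open

Answer: 0,2,5,6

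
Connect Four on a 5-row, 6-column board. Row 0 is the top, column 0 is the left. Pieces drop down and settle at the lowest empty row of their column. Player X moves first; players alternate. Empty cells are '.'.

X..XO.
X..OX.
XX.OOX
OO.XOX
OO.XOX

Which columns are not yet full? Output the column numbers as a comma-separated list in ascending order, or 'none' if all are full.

Answer: 1,2,5

Derivation:
col 0: top cell = 'X' → FULL
col 1: top cell = '.' → open
col 2: top cell = '.' → open
col 3: top cell = 'X' → FULL
col 4: top cell = 'O' → FULL
col 5: top cell = '.' → open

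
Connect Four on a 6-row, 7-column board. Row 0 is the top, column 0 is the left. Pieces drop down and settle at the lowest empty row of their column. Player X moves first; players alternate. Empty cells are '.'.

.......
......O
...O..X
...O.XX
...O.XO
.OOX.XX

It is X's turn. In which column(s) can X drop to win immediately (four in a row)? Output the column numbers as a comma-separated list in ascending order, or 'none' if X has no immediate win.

col 0: drop X → no win
col 1: drop X → no win
col 2: drop X → no win
col 3: drop X → no win
col 4: drop X → WIN!
col 5: drop X → WIN!
col 6: drop X → no win

Answer: 4,5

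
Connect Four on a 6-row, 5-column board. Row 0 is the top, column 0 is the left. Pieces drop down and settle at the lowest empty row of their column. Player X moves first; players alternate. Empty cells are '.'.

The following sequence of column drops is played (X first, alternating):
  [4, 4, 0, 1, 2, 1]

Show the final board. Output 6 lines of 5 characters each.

Answer: .....
.....
.....
.....
.O..O
XOX.X

Derivation:
Move 1: X drops in col 4, lands at row 5
Move 2: O drops in col 4, lands at row 4
Move 3: X drops in col 0, lands at row 5
Move 4: O drops in col 1, lands at row 5
Move 5: X drops in col 2, lands at row 5
Move 6: O drops in col 1, lands at row 4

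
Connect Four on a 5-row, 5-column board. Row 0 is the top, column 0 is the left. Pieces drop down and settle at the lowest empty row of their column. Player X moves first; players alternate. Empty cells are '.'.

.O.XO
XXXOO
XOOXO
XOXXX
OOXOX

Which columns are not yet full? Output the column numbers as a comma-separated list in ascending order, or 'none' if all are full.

col 0: top cell = '.' → open
col 1: top cell = 'O' → FULL
col 2: top cell = '.' → open
col 3: top cell = 'X' → FULL
col 4: top cell = 'O' → FULL

Answer: 0,2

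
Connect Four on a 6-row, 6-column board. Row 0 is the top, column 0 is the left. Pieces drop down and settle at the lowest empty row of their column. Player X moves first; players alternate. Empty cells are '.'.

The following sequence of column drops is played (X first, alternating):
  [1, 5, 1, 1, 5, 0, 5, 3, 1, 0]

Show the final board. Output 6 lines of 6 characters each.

Answer: ......
......
.X....
.O...X
OX...X
OX.O.O

Derivation:
Move 1: X drops in col 1, lands at row 5
Move 2: O drops in col 5, lands at row 5
Move 3: X drops in col 1, lands at row 4
Move 4: O drops in col 1, lands at row 3
Move 5: X drops in col 5, lands at row 4
Move 6: O drops in col 0, lands at row 5
Move 7: X drops in col 5, lands at row 3
Move 8: O drops in col 3, lands at row 5
Move 9: X drops in col 1, lands at row 2
Move 10: O drops in col 0, lands at row 4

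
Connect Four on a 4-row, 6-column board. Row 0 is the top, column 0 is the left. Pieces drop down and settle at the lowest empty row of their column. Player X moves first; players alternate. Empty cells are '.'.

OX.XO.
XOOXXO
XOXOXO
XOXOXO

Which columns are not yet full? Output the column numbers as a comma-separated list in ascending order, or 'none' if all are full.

col 0: top cell = 'O' → FULL
col 1: top cell = 'X' → FULL
col 2: top cell = '.' → open
col 3: top cell = 'X' → FULL
col 4: top cell = 'O' → FULL
col 5: top cell = '.' → open

Answer: 2,5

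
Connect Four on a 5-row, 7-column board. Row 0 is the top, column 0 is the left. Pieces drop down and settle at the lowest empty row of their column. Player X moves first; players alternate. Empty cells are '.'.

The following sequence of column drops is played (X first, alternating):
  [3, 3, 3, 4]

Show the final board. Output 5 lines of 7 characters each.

Answer: .......
.......
...X...
...O...
...XO..

Derivation:
Move 1: X drops in col 3, lands at row 4
Move 2: O drops in col 3, lands at row 3
Move 3: X drops in col 3, lands at row 2
Move 4: O drops in col 4, lands at row 4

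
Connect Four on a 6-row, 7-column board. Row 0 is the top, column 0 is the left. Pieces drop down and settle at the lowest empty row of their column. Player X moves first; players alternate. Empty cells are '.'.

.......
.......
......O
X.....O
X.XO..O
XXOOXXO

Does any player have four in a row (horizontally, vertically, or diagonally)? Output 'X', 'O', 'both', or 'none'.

O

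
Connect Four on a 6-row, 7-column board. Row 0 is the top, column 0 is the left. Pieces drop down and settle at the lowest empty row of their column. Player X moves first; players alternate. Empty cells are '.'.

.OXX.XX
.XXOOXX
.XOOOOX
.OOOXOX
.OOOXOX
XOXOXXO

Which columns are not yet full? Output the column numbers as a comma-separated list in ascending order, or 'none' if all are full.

col 0: top cell = '.' → open
col 1: top cell = 'O' → FULL
col 2: top cell = 'X' → FULL
col 3: top cell = 'X' → FULL
col 4: top cell = '.' → open
col 5: top cell = 'X' → FULL
col 6: top cell = 'X' → FULL

Answer: 0,4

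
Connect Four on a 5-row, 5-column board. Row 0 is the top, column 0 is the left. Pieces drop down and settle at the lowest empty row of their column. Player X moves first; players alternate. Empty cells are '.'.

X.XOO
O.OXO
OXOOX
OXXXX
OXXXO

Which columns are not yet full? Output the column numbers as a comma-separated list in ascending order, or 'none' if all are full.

Answer: 1

Derivation:
col 0: top cell = 'X' → FULL
col 1: top cell = '.' → open
col 2: top cell = 'X' → FULL
col 3: top cell = 'O' → FULL
col 4: top cell = 'O' → FULL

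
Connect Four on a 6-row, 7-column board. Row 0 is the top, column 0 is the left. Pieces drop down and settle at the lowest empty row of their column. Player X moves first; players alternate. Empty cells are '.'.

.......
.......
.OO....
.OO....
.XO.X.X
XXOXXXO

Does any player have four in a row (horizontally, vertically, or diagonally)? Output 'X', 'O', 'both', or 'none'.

O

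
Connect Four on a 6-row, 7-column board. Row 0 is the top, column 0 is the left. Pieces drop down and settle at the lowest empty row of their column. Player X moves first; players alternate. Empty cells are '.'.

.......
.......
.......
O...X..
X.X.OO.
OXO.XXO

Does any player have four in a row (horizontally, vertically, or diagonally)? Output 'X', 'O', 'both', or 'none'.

none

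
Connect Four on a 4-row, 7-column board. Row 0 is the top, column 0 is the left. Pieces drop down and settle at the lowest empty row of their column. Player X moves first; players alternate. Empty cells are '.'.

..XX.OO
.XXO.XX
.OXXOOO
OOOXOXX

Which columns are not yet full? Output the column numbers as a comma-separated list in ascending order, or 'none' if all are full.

col 0: top cell = '.' → open
col 1: top cell = '.' → open
col 2: top cell = 'X' → FULL
col 3: top cell = 'X' → FULL
col 4: top cell = '.' → open
col 5: top cell = 'O' → FULL
col 6: top cell = 'O' → FULL

Answer: 0,1,4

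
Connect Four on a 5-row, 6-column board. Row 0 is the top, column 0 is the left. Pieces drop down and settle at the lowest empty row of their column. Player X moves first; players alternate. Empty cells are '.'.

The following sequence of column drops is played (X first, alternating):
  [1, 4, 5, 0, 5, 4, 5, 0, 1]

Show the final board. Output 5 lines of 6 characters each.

Move 1: X drops in col 1, lands at row 4
Move 2: O drops in col 4, lands at row 4
Move 3: X drops in col 5, lands at row 4
Move 4: O drops in col 0, lands at row 4
Move 5: X drops in col 5, lands at row 3
Move 6: O drops in col 4, lands at row 3
Move 7: X drops in col 5, lands at row 2
Move 8: O drops in col 0, lands at row 3
Move 9: X drops in col 1, lands at row 3

Answer: ......
......
.....X
OX..OX
OX..OX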